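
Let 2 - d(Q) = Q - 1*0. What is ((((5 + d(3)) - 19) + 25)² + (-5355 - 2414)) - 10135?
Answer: -17804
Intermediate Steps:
d(Q) = 2 - Q (d(Q) = 2 - (Q - 1*0) = 2 - (Q + 0) = 2 - Q)
((((5 + d(3)) - 19) + 25)² + (-5355 - 2414)) - 10135 = ((((5 + (2 - 1*3)) - 19) + 25)² + (-5355 - 2414)) - 10135 = ((((5 + (2 - 3)) - 19) + 25)² - 7769) - 10135 = ((((5 - 1) - 19) + 25)² - 7769) - 10135 = (((4 - 19) + 25)² - 7769) - 10135 = ((-15 + 25)² - 7769) - 10135 = (10² - 7769) - 10135 = (100 - 7769) - 10135 = -7669 - 10135 = -17804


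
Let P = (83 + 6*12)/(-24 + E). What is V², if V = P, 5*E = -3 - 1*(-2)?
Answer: 600625/14641 ≈ 41.023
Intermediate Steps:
E = -⅕ (E = (-3 - 1*(-2))/5 = (-3 + 2)/5 = (⅕)*(-1) = -⅕ ≈ -0.20000)
P = -775/121 (P = (83 + 6*12)/(-24 - ⅕) = (83 + 72)/(-121/5) = 155*(-5/121) = -775/121 ≈ -6.4050)
V = -775/121 ≈ -6.4050
V² = (-775/121)² = 600625/14641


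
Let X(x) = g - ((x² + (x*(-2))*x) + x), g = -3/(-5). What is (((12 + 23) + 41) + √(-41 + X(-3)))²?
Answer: (380 + I*√710)²/25 ≈ 5747.6 + 810.03*I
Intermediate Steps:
g = ⅗ (g = -3*(-⅕) = ⅗ ≈ 0.60000)
X(x) = ⅗ + x² - x (X(x) = ⅗ - ((x² + (x*(-2))*x) + x) = ⅗ - ((x² + (-2*x)*x) + x) = ⅗ - ((x² - 2*x²) + x) = ⅗ - (-x² + x) = ⅗ - (x - x²) = ⅗ + (x² - x) = ⅗ + x² - x)
(((12 + 23) + 41) + √(-41 + X(-3)))² = (((12 + 23) + 41) + √(-41 + (⅗ + (-3)² - 1*(-3))))² = ((35 + 41) + √(-41 + (⅗ + 9 + 3)))² = (76 + √(-41 + 63/5))² = (76 + √(-142/5))² = (76 + I*√710/5)²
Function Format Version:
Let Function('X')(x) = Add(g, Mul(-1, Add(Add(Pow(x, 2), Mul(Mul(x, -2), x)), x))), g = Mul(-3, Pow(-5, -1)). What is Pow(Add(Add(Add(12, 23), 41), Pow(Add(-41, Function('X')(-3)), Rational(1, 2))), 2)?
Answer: Mul(Rational(1, 25), Pow(Add(380, Mul(I, Pow(710, Rational(1, 2)))), 2)) ≈ Add(5747.6, Mul(810.03, I))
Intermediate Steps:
g = Rational(3, 5) (g = Mul(-3, Rational(-1, 5)) = Rational(3, 5) ≈ 0.60000)
Function('X')(x) = Add(Rational(3, 5), Pow(x, 2), Mul(-1, x)) (Function('X')(x) = Add(Rational(3, 5), Mul(-1, Add(Add(Pow(x, 2), Mul(Mul(x, -2), x)), x))) = Add(Rational(3, 5), Mul(-1, Add(Add(Pow(x, 2), Mul(Mul(-2, x), x)), x))) = Add(Rational(3, 5), Mul(-1, Add(Add(Pow(x, 2), Mul(-2, Pow(x, 2))), x))) = Add(Rational(3, 5), Mul(-1, Add(Mul(-1, Pow(x, 2)), x))) = Add(Rational(3, 5), Mul(-1, Add(x, Mul(-1, Pow(x, 2))))) = Add(Rational(3, 5), Add(Pow(x, 2), Mul(-1, x))) = Add(Rational(3, 5), Pow(x, 2), Mul(-1, x)))
Pow(Add(Add(Add(12, 23), 41), Pow(Add(-41, Function('X')(-3)), Rational(1, 2))), 2) = Pow(Add(Add(Add(12, 23), 41), Pow(Add(-41, Add(Rational(3, 5), Pow(-3, 2), Mul(-1, -3))), Rational(1, 2))), 2) = Pow(Add(Add(35, 41), Pow(Add(-41, Add(Rational(3, 5), 9, 3)), Rational(1, 2))), 2) = Pow(Add(76, Pow(Add(-41, Rational(63, 5)), Rational(1, 2))), 2) = Pow(Add(76, Pow(Rational(-142, 5), Rational(1, 2))), 2) = Pow(Add(76, Mul(Rational(1, 5), I, Pow(710, Rational(1, 2)))), 2)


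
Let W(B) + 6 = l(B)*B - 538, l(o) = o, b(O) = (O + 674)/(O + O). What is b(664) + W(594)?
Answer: 233922557/664 ≈ 3.5229e+5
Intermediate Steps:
b(O) = (674 + O)/(2*O) (b(O) = (674 + O)/((2*O)) = (674 + O)*(1/(2*O)) = (674 + O)/(2*O))
W(B) = -544 + B² (W(B) = -6 + (B*B - 538) = -6 + (B² - 538) = -6 + (-538 + B²) = -544 + B²)
b(664) + W(594) = (½)*(674 + 664)/664 + (-544 + 594²) = (½)*(1/664)*1338 + (-544 + 352836) = 669/664 + 352292 = 233922557/664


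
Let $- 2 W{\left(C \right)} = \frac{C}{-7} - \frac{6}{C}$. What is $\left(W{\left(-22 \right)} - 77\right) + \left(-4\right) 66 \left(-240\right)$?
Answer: $\frac{9745319}{154} \approx 63281.0$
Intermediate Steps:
$W{\left(C \right)} = \frac{3}{C} + \frac{C}{14}$ ($W{\left(C \right)} = - \frac{\frac{C}{-7} - \frac{6}{C}}{2} = - \frac{C \left(- \frac{1}{7}\right) - \frac{6}{C}}{2} = - \frac{- \frac{C}{7} - \frac{6}{C}}{2} = - \frac{- \frac{6}{C} - \frac{C}{7}}{2} = \frac{3}{C} + \frac{C}{14}$)
$\left(W{\left(-22 \right)} - 77\right) + \left(-4\right) 66 \left(-240\right) = \left(\left(\frac{3}{-22} + \frac{1}{14} \left(-22\right)\right) - 77\right) + \left(-4\right) 66 \left(-240\right) = \left(\left(3 \left(- \frac{1}{22}\right) - \frac{11}{7}\right) - 77\right) - -63360 = \left(\left(- \frac{3}{22} - \frac{11}{7}\right) - 77\right) + 63360 = \left(- \frac{263}{154} - 77\right) + 63360 = - \frac{12121}{154} + 63360 = \frac{9745319}{154}$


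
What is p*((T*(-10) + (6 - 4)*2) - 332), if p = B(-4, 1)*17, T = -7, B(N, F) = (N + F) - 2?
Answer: 21930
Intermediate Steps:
B(N, F) = -2 + F + N (B(N, F) = (F + N) - 2 = -2 + F + N)
p = -85 (p = (-2 + 1 - 4)*17 = -5*17 = -85)
p*((T*(-10) + (6 - 4)*2) - 332) = -85*((-7*(-10) + (6 - 4)*2) - 332) = -85*((70 + 2*2) - 332) = -85*((70 + 4) - 332) = -85*(74 - 332) = -85*(-258) = 21930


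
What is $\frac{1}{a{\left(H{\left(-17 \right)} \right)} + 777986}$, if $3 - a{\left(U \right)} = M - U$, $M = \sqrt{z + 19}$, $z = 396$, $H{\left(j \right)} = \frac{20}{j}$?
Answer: $\frac{224838481}{174921600358914} + \frac{289 \sqrt{415}}{174921600358914} \approx 1.2854 \cdot 10^{-6}$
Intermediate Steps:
$M = \sqrt{415}$ ($M = \sqrt{396 + 19} = \sqrt{415} \approx 20.372$)
$a{\left(U \right)} = 3 + U - \sqrt{415}$ ($a{\left(U \right)} = 3 - \left(\sqrt{415} - U\right) = 3 + \left(U - \sqrt{415}\right) = 3 + U - \sqrt{415}$)
$\frac{1}{a{\left(H{\left(-17 \right)} \right)} + 777986} = \frac{1}{\left(3 + \frac{20}{-17} - \sqrt{415}\right) + 777986} = \frac{1}{\left(3 + 20 \left(- \frac{1}{17}\right) - \sqrt{415}\right) + 777986} = \frac{1}{\left(3 - \frac{20}{17} - \sqrt{415}\right) + 777986} = \frac{1}{\left(\frac{31}{17} - \sqrt{415}\right) + 777986} = \frac{1}{\frac{13225793}{17} - \sqrt{415}}$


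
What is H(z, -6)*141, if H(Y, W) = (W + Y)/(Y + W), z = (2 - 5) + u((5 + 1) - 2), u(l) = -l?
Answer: 141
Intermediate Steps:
z = -7 (z = (2 - 5) - ((5 + 1) - 2) = -3 - (6 - 2) = -3 - 1*4 = -3 - 4 = -7)
H(Y, W) = 1 (H(Y, W) = (W + Y)/(W + Y) = 1)
H(z, -6)*141 = 1*141 = 141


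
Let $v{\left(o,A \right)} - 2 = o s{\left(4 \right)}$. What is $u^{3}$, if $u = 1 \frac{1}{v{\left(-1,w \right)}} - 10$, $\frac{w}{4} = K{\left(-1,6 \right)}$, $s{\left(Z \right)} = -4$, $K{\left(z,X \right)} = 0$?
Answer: $- \frac{205379}{216} \approx -950.83$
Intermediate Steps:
$w = 0$ ($w = 4 \cdot 0 = 0$)
$v{\left(o,A \right)} = 2 - 4 o$ ($v{\left(o,A \right)} = 2 + o \left(-4\right) = 2 - 4 o$)
$u = - \frac{59}{6}$ ($u = 1 \frac{1}{2 - -4} - 10 = 1 \frac{1}{2 + 4} - 10 = 1 \cdot \frac{1}{6} - 10 = \frac{1}{6} - 10 = - \frac{59}{6} \approx -9.8333$)
$u^{3} = \left(- \frac{59}{6}\right)^{3} = - \frac{205379}{216}$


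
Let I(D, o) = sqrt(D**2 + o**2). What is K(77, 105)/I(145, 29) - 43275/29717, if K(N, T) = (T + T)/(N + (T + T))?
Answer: -43275/29717 + 15*sqrt(26)/15457 ≈ -1.4513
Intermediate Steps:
K(N, T) = 2*T/(N + 2*T) (K(N, T) = (2*T)/(N + 2*T) = 2*T/(N + 2*T))
K(77, 105)/I(145, 29) - 43275/29717 = (2*105/(77 + 2*105))/(sqrt(145**2 + 29**2)) - 43275/29717 = (2*105/(77 + 210))/(sqrt(21025 + 841)) - 43275*1/29717 = (2*105/287)/(sqrt(21866)) - 43275/29717 = (2*105*(1/287))/((29*sqrt(26))) - 43275/29717 = 30*(sqrt(26)/754)/41 - 43275/29717 = 15*sqrt(26)/15457 - 43275/29717 = -43275/29717 + 15*sqrt(26)/15457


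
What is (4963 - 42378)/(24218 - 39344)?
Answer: 37415/15126 ≈ 2.4736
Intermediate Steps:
(4963 - 42378)/(24218 - 39344) = -37415/(-15126) = -37415*(-1/15126) = 37415/15126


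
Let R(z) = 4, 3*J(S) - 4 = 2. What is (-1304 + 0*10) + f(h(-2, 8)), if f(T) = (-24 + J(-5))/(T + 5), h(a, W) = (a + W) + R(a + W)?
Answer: -19582/15 ≈ -1305.5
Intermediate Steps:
J(S) = 2 (J(S) = 4/3 + (⅓)*2 = 4/3 + ⅔ = 2)
h(a, W) = 4 + W + a (h(a, W) = (a + W) + 4 = (W + a) + 4 = 4 + W + a)
f(T) = -22/(5 + T) (f(T) = (-24 + 2)/(T + 5) = -22/(5 + T))
(-1304 + 0*10) + f(h(-2, 8)) = (-1304 + 0*10) - 22/(5 + (4 + 8 - 2)) = (-1304 + 0) - 22/(5 + 10) = -1304 - 22/15 = -19582/15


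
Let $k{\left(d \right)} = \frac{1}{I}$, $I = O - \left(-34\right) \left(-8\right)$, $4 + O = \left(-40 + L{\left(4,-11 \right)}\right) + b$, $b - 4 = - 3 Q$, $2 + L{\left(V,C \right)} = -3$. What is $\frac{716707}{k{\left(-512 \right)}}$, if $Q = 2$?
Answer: $-231496361$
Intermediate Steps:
$L{\left(V,C \right)} = -5$ ($L{\left(V,C \right)} = -2 - 3 = -5$)
$b = -2$ ($b = 4 - 6 = -2$)
$O = -51$ ($O = -4 - 47 = -51$)
$I = -323$ ($I = -51 - \left(-34\right) \left(-8\right) = -51 - 272 = -323$)
$k{\left(d \right)} = - \frac{1}{323}$ ($k{\left(d \right)} = \frac{1}{-323} = - \frac{1}{323}$)
$\frac{716707}{k{\left(-512 \right)}} = \frac{716707}{- \frac{1}{323}} = 716707 \left(-323\right) = -231496361$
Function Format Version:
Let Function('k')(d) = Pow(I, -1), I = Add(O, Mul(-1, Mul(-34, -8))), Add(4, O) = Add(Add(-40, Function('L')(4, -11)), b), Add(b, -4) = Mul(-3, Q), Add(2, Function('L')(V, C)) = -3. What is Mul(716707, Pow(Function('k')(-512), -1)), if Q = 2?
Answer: -231496361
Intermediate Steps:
Function('L')(V, C) = -5 (Function('L')(V, C) = Add(-2, -3) = -5)
b = -2 (b = Add(4, Mul(-3, 2)) = Add(4, -6) = -2)
O = -51 (O = Add(-4, Add(Add(-40, -5), -2)) = Add(-4, Add(-45, -2)) = Add(-4, -47) = -51)
I = -323 (I = Add(-51, Mul(-1, Mul(-34, -8))) = Add(-51, Mul(-1, 272)) = Add(-51, -272) = -323)
Function('k')(d) = Rational(-1, 323) (Function('k')(d) = Pow(-323, -1) = Rational(-1, 323))
Mul(716707, Pow(Function('k')(-512), -1)) = Mul(716707, Pow(Rational(-1, 323), -1)) = Mul(716707, -323) = -231496361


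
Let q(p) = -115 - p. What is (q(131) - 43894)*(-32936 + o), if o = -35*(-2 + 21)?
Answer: 1483148140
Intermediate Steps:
o = -665 (o = -35*19 = -665)
(q(131) - 43894)*(-32936 + o) = ((-115 - 1*131) - 43894)*(-32936 - 665) = ((-115 - 131) - 43894)*(-33601) = (-246 - 43894)*(-33601) = -44140*(-33601) = 1483148140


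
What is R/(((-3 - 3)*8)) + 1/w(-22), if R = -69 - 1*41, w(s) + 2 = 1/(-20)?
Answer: 1775/984 ≈ 1.8039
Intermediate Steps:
w(s) = -41/20 (w(s) = -2 + 1/(-20) = -2 - 1/20 = -41/20)
R = -110 (R = -69 - 41 = -110)
R/(((-3 - 3)*8)) + 1/w(-22) = -110*1/(8*(-3 - 3)) + 1/(-41/20) = -110/((-6*8)) + 1*(-20/41) = -110/(-48) - 20/41 = -110*(-1/48) - 20/41 = 55/24 - 20/41 = 1775/984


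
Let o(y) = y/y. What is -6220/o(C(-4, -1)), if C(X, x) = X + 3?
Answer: -6220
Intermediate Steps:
C(X, x) = 3 + X
o(y) = 1
-6220/o(C(-4, -1)) = -6220/1 = -6220*1 = -6220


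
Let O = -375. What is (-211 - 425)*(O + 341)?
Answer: 21624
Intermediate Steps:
(-211 - 425)*(O + 341) = (-211 - 425)*(-375 + 341) = -636*(-34) = 21624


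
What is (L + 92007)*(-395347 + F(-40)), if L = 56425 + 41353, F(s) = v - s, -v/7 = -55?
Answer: -74950271770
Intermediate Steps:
v = 385 (v = -7*(-55) = 385)
F(s) = 385 - s
L = 97778
(L + 92007)*(-395347 + F(-40)) = (97778 + 92007)*(-395347 + (385 - 1*(-40))) = 189785*(-395347 + (385 + 40)) = 189785*(-395347 + 425) = 189785*(-394922) = -74950271770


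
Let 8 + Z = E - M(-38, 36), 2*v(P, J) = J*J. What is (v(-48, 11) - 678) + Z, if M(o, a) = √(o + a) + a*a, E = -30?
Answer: -3903/2 - I*√2 ≈ -1951.5 - 1.4142*I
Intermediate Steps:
M(o, a) = a² + √(a + o) (M(o, a) = √(a + o) + a² = a² + √(a + o))
v(P, J) = J²/2 (v(P, J) = (J*J)/2 = J²/2)
Z = -1334 - I*√2 (Z = -8 + (-30 - (36² + √(36 - 38))) = -8 + (-30 - (1296 + √(-2))) = -8 + (-30 - (1296 + I*√2)) = -8 + (-30 + (-1296 - I*√2)) = -8 + (-1326 - I*√2) = -1334 - I*√2 ≈ -1334.0 - 1.4142*I)
(v(-48, 11) - 678) + Z = ((½)*11² - 678) + (-1334 - I*√2) = ((½)*121 - 678) + (-1334 - I*√2) = (121/2 - 678) + (-1334 - I*√2) = -1235/2 + (-1334 - I*√2) = -3903/2 - I*√2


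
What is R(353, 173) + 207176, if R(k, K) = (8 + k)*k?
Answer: 334609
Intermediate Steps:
R(k, K) = k*(8 + k)
R(353, 173) + 207176 = 353*(8 + 353) + 207176 = 353*361 + 207176 = 127433 + 207176 = 334609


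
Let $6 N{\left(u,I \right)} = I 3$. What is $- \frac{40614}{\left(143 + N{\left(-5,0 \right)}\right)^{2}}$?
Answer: $- \frac{40614}{20449} \approx -1.9861$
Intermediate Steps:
$N{\left(u,I \right)} = \frac{I}{2}$ ($N{\left(u,I \right)} = \frac{I 3}{6} = \frac{3 I}{6} = \frac{I}{2}$)
$- \frac{40614}{\left(143 + N{\left(-5,0 \right)}\right)^{2}} = - \frac{40614}{\left(143 + \frac{1}{2} \cdot 0\right)^{2}} = - \frac{40614}{\left(143 + 0\right)^{2}} = - \frac{40614}{143^{2}} = - \frac{40614}{20449}$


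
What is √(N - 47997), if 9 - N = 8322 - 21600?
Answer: I*√34710 ≈ 186.31*I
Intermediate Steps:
N = 13287 (N = 9 - (8322 - 21600) = 9 - 1*(-13278) = 9 + 13278 = 13287)
√(N - 47997) = √(13287 - 47997) = √(-34710) = I*√34710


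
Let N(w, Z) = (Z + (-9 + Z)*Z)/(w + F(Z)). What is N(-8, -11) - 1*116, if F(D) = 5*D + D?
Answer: -8793/74 ≈ -118.82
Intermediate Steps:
F(D) = 6*D
N(w, Z) = (Z + Z*(-9 + Z))/(w + 6*Z) (N(w, Z) = (Z + (-9 + Z)*Z)/(w + 6*Z) = (Z + Z*(-9 + Z))/(w + 6*Z))
N(-8, -11) - 1*116 = -11*(-8 - 11)/(-8 + 6*(-11)) - 1*116 = -11*(-19)/(-8 - 66) - 116 = -11*(-19)/(-74) - 116 = -11*(-1/74)*(-19) - 116 = -209/74 - 116 = -8793/74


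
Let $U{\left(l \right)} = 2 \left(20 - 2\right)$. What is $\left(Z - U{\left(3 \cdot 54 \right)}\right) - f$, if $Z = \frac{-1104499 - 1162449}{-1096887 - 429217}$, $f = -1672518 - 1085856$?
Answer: $\frac{1052378230525}{381526} \approx 2.7583 \cdot 10^{6}$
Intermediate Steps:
$f = -2758374$ ($f = -1672518 - 1085856 = -2758374$)
$Z = \frac{566737}{381526}$ ($Z = - \frac{2266948}{-1526104} = \left(-2266948\right) \left(- \frac{1}{1526104}\right) = \frac{566737}{381526} \approx 1.4854$)
$U{\left(l \right)} = 36$ ($U{\left(l \right)} = 2 \cdot 18 = 36$)
$\left(Z - U{\left(3 \cdot 54 \right)}\right) - f = \left(\frac{566737}{381526} - 36\right) - -2758374 = \left(\frac{566737}{381526} - 36\right) + 2758374 = - \frac{13168199}{381526} + 2758374 = \frac{1052378230525}{381526}$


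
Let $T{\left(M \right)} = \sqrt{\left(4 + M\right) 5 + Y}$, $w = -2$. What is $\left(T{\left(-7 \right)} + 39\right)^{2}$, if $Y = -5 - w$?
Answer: $1503 + 234 i \sqrt{2} \approx 1503.0 + 330.93 i$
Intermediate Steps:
$Y = -3$ ($Y = -5 - -2 = -5 + 2 = -3$)
$T{\left(M \right)} = \sqrt{17 + 5 M}$ ($T{\left(M \right)} = \sqrt{\left(4 + M\right) 5 - 3} = \sqrt{\left(20 + 5 M\right) - 3} = \sqrt{17 + 5 M}$)
$\left(T{\left(-7 \right)} + 39\right)^{2} = \left(\sqrt{17 + 5 \left(-7\right)} + 39\right)^{2} = \left(\sqrt{17 - 35} + 39\right)^{2} = \left(\sqrt{-18} + 39\right)^{2} = \left(3 i \sqrt{2} + 39\right)^{2} = \left(39 + 3 i \sqrt{2}\right)^{2}$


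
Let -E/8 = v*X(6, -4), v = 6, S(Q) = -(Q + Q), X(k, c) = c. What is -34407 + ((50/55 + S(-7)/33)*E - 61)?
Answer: -34212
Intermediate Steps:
S(Q) = -2*Q
E = 192 (E = -48*(-4) = -8*(-24) = 192)
-34407 + ((50/55 + S(-7)/33)*E - 61) = -34407 + ((50/55 - 2*(-7)/33)*192 - 61) = -34407 + ((50*(1/55) + 14*(1/33))*192 - 61) = -34407 + ((10/11 + 14/33)*192 - 61) = -34407 + ((4/3)*192 - 61) = -34407 + (256 - 61) = -34407 + 195 = -34212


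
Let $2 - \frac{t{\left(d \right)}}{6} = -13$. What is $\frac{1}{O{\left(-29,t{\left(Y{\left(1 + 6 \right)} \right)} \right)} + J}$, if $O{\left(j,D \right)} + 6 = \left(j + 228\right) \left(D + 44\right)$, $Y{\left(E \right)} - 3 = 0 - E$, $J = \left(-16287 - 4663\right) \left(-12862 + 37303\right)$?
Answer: $- \frac{1}{512012290} \approx -1.9531 \cdot 10^{-9}$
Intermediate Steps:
$J = -512038950$ ($J = \left(-20950\right) 24441 = -512038950$)
$Y{\left(E \right)} = 3 - E$ ($Y{\left(E \right)} = 3 + \left(0 - E\right) = 3 - E$)
$t{\left(d \right)} = 90$ ($t{\left(d \right)} = 12 - -78 = 12 + 78 = 90$)
$O{\left(j,D \right)} = -6 + \left(44 + D\right) \left(228 + j\right)$ ($O{\left(j,D \right)} = -6 + \left(j + 228\right) \left(D + 44\right) = -6 + \left(228 + j\right) \left(44 + D\right) = -6 + \left(44 + D\right) \left(228 + j\right)$)
$\frac{1}{O{\left(-29,t{\left(Y{\left(1 + 6 \right)} \right)} \right)} + J} = \frac{1}{\left(10026 + 44 \left(-29\right) + 228 \cdot 90 + 90 \left(-29\right)\right) - 512038950} = \frac{1}{\left(10026 - 1276 + 20520 - 2610\right) - 512038950} = \frac{1}{26660 - 512038950} = \frac{1}{-512012290} = - \frac{1}{512012290}$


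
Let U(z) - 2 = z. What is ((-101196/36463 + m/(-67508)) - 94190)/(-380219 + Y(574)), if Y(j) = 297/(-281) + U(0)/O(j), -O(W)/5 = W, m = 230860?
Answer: 477027206540366905/1925505715702489959 ≈ 0.24774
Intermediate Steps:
U(z) = 2 + z
O(W) = -5*W
Y(j) = -297/281 - 2/(5*j) (Y(j) = 297/(-281) + (2 + 0)/((-5*j)) = 297*(-1/281) + 2*(-1/(5*j)) = -297/281 - 2/(5*j))
((-101196/36463 + m/(-67508)) - 94190)/(-380219 + Y(574)) = ((-101196/36463 + 230860/(-67508)) - 94190)/(-380219 + (1/1405)*(-562 - 1485*574)/574) = ((-101196*1/36463 + 230860*(-1/67508)) - 94190)/(-380219 + (1/1405)*(1/574)*(-562 - 852390)) = ((-101196/36463 - 8245/2411) - 94190)/(-380219 + (1/1405)*(1/574)*(-852952)) = (-544620991/87912293 - 94190)/(-380219 - 426476/403235) = -8281003498661/(87912293*(-153318034941/403235)) = -8281003498661/87912293*(-403235/153318034941) = 477027206540366905/1925505715702489959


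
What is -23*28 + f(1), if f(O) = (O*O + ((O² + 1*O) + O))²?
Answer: -628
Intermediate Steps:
f(O) = (2*O + 2*O²)² (f(O) = (O² + ((O² + O) + O))² = (O² + ((O + O²) + O))² = (O² + (O² + 2*O))² = (2*O + 2*O²)²)
-23*28 + f(1) = -23*28 + 4*1²*(1 + 1)² = -644 + 4*1*2² = -644 + 4*1*4 = -644 + 16 = -628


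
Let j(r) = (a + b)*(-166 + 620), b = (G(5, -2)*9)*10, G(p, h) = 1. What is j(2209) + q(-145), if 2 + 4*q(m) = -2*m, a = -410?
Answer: -145208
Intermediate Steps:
q(m) = -½ - m/2 (q(m) = -½ + (-2*m)/4 = -½ - m/2)
b = 90 (b = (1*9)*10 = 9*10 = 90)
j(r) = -145280 (j(r) = (-410 + 90)*(-166 + 620) = -320*454 = -145280)
j(2209) + q(-145) = -145280 + (-½ - ½*(-145)) = -145280 + (-½ + 145/2) = -145280 + 72 = -145208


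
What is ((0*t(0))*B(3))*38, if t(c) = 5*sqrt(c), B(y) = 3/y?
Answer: 0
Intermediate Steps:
((0*t(0))*B(3))*38 = ((0*(5*sqrt(0)))*(3/3))*38 = ((0*(5*0))*(3*(1/3)))*38 = ((0*0)*1)*38 = (0*1)*38 = 0*38 = 0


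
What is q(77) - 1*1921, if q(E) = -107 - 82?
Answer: -2110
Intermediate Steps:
q(E) = -189
q(77) - 1*1921 = -189 - 1*1921 = -189 - 1921 = -2110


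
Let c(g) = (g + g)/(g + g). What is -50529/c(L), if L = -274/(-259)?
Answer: -50529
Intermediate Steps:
L = 274/259 (L = -274*(-1/259) = 274/259 ≈ 1.0579)
c(g) = 1 (c(g) = (2*g)/((2*g)) = (2*g)*(1/(2*g)) = 1)
-50529/c(L) = -50529/1 = -50529*1 = -50529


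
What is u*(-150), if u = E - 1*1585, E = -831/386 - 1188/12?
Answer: 48814125/193 ≈ 2.5292e+5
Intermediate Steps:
E = -39045/386 (E = -831*1/386 - 1188*1/12 = -831/386 - 99 = -39045/386 ≈ -101.15)
u = -650855/386 (u = -39045/386 - 1*1585 = -39045/386 - 1585 = -650855/386 ≈ -1686.2)
u*(-150) = -650855/386*(-150) = 48814125/193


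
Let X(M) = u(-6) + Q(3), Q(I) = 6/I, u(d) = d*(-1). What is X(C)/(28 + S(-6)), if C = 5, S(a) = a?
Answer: 4/11 ≈ 0.36364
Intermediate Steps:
u(d) = -d
X(M) = 8 (X(M) = -1*(-6) + 6/3 = 6 + 6*(⅓) = 6 + 2 = 8)
X(C)/(28 + S(-6)) = 8/(28 - 6) = 8/22 = (1/22)*8 = 4/11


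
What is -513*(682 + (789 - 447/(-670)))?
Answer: -505826721/670 ≈ -7.5497e+5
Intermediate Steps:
-513*(682 + (789 - 447/(-670))) = -513*(682 + (789 - 447*(-1/670))) = -513*(682 + (789 + 447/670)) = -513*(682 + 529077/670) = -513*986017/670 = -505826721/670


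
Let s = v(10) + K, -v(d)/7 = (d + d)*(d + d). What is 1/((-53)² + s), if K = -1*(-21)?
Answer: 1/30 ≈ 0.033333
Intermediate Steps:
v(d) = -28*d² (v(d) = -7*(d + d)*(d + d) = -7*2*d*2*d = -28*d²)
K = 21
s = -2779 (s = -28*10² + 21 = -28*100 + 21 = -2800 + 21 = -2779)
1/((-53)² + s) = 1/((-53)² - 2779) = 1/(2809 - 2779) = 1/30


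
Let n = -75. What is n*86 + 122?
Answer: -6328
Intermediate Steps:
n*86 + 122 = -75*86 + 122 = -6450 + 122 = -6328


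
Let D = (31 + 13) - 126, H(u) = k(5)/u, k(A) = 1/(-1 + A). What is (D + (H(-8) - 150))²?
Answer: 55130625/1024 ≈ 53839.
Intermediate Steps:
H(u) = 1/(4*u) (H(u) = 1/((-1 + 5)*u) = 1/(4*u))
D = -82 (D = 44 - 126 = -82)
(D + (H(-8) - 150))² = (-82 + ((¼)/(-8) - 150))² = (-82 + ((¼)*(-⅛) - 150))² = (-82 + (-1/32 - 150))² = (-82 - 4801/32)² = (-7425/32)² = 55130625/1024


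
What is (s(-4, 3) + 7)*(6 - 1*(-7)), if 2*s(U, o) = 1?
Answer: 195/2 ≈ 97.500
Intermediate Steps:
s(U, o) = ½ (s(U, o) = (½)*1 = ½)
(s(-4, 3) + 7)*(6 - 1*(-7)) = (½ + 7)*(6 - 1*(-7)) = 15*(6 + 7)/2 = (15/2)*13 = 195/2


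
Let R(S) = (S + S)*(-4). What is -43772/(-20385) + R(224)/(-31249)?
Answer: 1404361148/637010865 ≈ 2.2046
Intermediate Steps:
R(S) = -8*S (R(S) = (2*S)*(-4) = -8*S)
-43772/(-20385) + R(224)/(-31249) = -43772/(-20385) - 8*224/(-31249) = -43772*(-1/20385) - 1792*(-1/31249) = 43772/20385 + 1792/31249 = 1404361148/637010865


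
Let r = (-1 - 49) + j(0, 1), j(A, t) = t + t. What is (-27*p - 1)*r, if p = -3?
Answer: -3840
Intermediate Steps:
j(A, t) = 2*t
r = -48 (r = (-1 - 49) + 2*1 = -50 + 2 = -48)
(-27*p - 1)*r = (-27*(-3) - 1)*(-48) = (81 - 1)*(-48) = 80*(-48) = -3840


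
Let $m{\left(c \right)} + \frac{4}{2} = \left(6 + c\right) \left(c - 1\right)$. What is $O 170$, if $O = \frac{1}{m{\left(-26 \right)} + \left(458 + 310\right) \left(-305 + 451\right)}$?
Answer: $\frac{85}{56333} \approx 0.0015089$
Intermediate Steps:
$m{\left(c \right)} = -2 + \left(-1 + c\right) \left(6 + c\right)$ ($m{\left(c \right)} = -2 + \left(6 + c\right) \left(c - 1\right) = -2 + \left(6 + c\right) \left(-1 + c\right) = -2 + \left(-1 + c\right) \left(6 + c\right)$)
$O = \frac{1}{112666}$ ($O = \frac{1}{\left(-8 + \left(-26\right)^{2} + 5 \left(-26\right)\right) + \left(458 + 310\right) \left(-305 + 451\right)} = \frac{1}{\left(-8 + 676 - 130\right) + 768 \cdot 146} = \frac{1}{538 + 112128} = \frac{1}{112666} \approx 8.8758 \cdot 10^{-6}$)
$O 170 = \frac{1}{112666} \cdot 170 = \frac{85}{56333}$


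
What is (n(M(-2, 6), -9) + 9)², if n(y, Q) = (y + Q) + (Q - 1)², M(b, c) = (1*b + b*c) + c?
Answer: 8464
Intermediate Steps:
M(b, c) = b + c + b*c (M(b, c) = (b + b*c) + c = b + c + b*c)
n(y, Q) = Q + y + (-1 + Q)² (n(y, Q) = (Q + y) + (-1 + Q)² = Q + y + (-1 + Q)²)
(n(M(-2, 6), -9) + 9)² = ((-9 + (-2 + 6 - 2*6) + (-1 - 9)²) + 9)² = ((-9 + (-2 + 6 - 12) + (-10)²) + 9)² = ((-9 - 8 + 100) + 9)² = (83 + 9)² = 92² = 8464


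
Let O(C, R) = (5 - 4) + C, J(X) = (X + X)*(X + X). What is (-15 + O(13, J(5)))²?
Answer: 1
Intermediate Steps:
J(X) = 4*X² (J(X) = (2*X)*(2*X) = 4*X²)
O(C, R) = 1 + C
(-15 + O(13, J(5)))² = (-15 + (1 + 13))² = (-15 + 14)² = (-1)² = 1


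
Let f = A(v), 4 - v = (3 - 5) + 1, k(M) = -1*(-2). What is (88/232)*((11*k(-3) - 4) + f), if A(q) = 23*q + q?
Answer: 1518/29 ≈ 52.345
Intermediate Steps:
k(M) = 2
v = 5 (v = 4 - ((3 - 5) + 1) = 4 - (-2 + 1) = 4 - 1*(-1) = 4 + 1 = 5)
A(q) = 24*q
f = 120 (f = 24*5 = 120)
(88/232)*((11*k(-3) - 4) + f) = (88/232)*((11*2 - 4) + 120) = (88*(1/232))*((22 - 4) + 120) = 11*(18 + 120)/29 = (11/29)*138 = 1518/29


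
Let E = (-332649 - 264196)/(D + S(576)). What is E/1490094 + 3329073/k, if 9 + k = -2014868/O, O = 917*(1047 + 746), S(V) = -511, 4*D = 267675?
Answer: -1083266645856569833128871/3327320589260573529 ≈ -3.2557e+5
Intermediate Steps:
D = 267675/4 (D = (¼)*267675 = 267675/4 ≈ 66919.)
E = -2387380/265631 (E = (-332649 - 264196)/(267675/4 - 511) = -596845/265631/4 = -596845*4/265631 = -2387380/265631 ≈ -8.9876)
O = 1644181 (O = 917*1793 = 1644181)
k = -16812497/1644181 (k = -9 - 2014868/1644181 = -16812497/1644181 ≈ -10.225)
E/1490094 + 3329073/k = -2387380/265631/1490094 + 3329073/(-16812497/1644181) = -2387380/265631*1/1490094 + 3329073*(-1644181/16812497) = -1193690/197907579657 - 5473598574213/16812497 = -1083266645856569833128871/3327320589260573529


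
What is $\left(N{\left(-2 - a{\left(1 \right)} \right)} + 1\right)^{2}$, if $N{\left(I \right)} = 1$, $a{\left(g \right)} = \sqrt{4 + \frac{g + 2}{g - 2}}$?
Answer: $4$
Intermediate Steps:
$a{\left(g \right)} = \sqrt{4 + \frac{2 + g}{-2 + g}}$
$\left(N{\left(-2 - a{\left(1 \right)} \right)} + 1\right)^{2} = \left(1 + 1\right)^{2} = 2^{2} = 4$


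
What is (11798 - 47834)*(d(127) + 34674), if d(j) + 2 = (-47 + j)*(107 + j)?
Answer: -1924034112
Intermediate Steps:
d(j) = -2 + (-47 + j)*(107 + j)
(11798 - 47834)*(d(127) + 34674) = (11798 - 47834)*((-5031 + 127² + 60*127) + 34674) = -36036*((-5031 + 16129 + 7620) + 34674) = -36036*(18718 + 34674) = -36036*53392 = -1924034112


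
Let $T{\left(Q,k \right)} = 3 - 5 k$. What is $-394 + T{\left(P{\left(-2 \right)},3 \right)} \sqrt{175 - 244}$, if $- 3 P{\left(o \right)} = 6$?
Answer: $-394 - 12 i \sqrt{69} \approx -394.0 - 99.679 i$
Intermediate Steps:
$P{\left(o \right)} = -2$ ($P{\left(o \right)} = \left(- \frac{1}{3}\right) 6 = -2$)
$-394 + T{\left(P{\left(-2 \right)},3 \right)} \sqrt{175 - 244} = -394 + \left(3 - 15\right) \sqrt{175 - 244} = -394 + \left(3 - 15\right) \sqrt{-69} = -394 - 12 i \sqrt{69}$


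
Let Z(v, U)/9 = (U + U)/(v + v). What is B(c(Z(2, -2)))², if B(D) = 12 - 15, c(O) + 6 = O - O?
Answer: 9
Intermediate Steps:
Z(v, U) = 9*U/v (Z(v, U) = 9*((U + U)/(v + v)) = 9*((2*U)/((2*v))) = 9*((2*U)*(1/(2*v))) = 9*(U/v) = 9*U/v)
c(O) = -6 (c(O) = -6 + (O - O) = -6 + 0 = -6)
B(D) = -3
B(c(Z(2, -2)))² = (-3)² = 9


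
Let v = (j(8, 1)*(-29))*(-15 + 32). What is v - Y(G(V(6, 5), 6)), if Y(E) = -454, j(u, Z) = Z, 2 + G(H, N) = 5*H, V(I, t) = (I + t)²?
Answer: -39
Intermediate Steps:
G(H, N) = -2 + 5*H
v = -493 (v = (1*(-29))*(-15 + 32) = -29*17 = -493)
v - Y(G(V(6, 5), 6)) = -493 - 1*(-454) = -493 + 454 = -39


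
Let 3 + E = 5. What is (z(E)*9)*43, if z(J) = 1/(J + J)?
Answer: 387/4 ≈ 96.750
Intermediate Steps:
E = 2 (E = -3 + 5 = 2)
z(J) = 1/(2*J)
(z(E)*9)*43 = (((½)/2)*9)*43 = (((½)*(½))*9)*43 = ((¼)*9)*43 = (9/4)*43 = 387/4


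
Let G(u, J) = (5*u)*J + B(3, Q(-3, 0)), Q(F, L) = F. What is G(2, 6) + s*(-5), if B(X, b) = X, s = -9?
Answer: 108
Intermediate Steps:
G(u, J) = 3 + 5*J*u (G(u, J) = (5*u)*J + 3 = 5*J*u + 3 = 3 + 5*J*u)
G(2, 6) + s*(-5) = (3 + 5*6*2) - 9*(-5) = (3 + 60) + 45 = 63 + 45 = 108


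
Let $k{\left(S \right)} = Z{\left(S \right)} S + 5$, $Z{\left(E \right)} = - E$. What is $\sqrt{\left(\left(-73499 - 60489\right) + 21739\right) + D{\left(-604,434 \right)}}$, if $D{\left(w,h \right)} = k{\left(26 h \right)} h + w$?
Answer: $3 i \sqrt{6140083043} \approx 2.3508 \cdot 10^{5} i$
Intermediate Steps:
$k{\left(S \right)} = 5 - S^{2}$ ($k{\left(S \right)} = - S S + 5 = - S^{2} + 5 = 5 - S^{2}$)
$D{\left(w,h \right)} = w + h \left(5 - 676 h^{2}\right)$ ($D{\left(w,h \right)} = \left(5 - \left(26 h\right)^{2}\right) h + w = \left(5 - 676 h^{2}\right) h + w = h \left(5 - 676 h^{2}\right) + w = w + h \left(5 - 676 h^{2}\right)$)
$\sqrt{\left(\left(-73499 - 60489\right) + 21739\right) + D{\left(-604,434 \right)}} = \sqrt{\left(\left(-73499 - 60489\right) + 21739\right) - \left(604 + 434 \left(-5 + 676 \cdot 434^{2}\right)\right)} = \sqrt{\left(-133988 + 21739\right) - \left(604 + 434 \left(-5 + 676 \cdot 188356\right)\right)} = \sqrt{-112249 - \left(604 + 434 \left(-5 + 127328656\right)\right)} = \sqrt{-112249 - \left(604 + 434 \cdot 127328651\right)} = \sqrt{-112249 - 55260635138} = \sqrt{-55260747387} = 3 i \sqrt{6140083043}$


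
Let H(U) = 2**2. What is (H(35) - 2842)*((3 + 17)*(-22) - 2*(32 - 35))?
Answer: 1231692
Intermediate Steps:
H(U) = 4
(H(35) - 2842)*((3 + 17)*(-22) - 2*(32 - 35)) = (4 - 2842)*((3 + 17)*(-22) - 2*(32 - 35)) = -2838*(20*(-22) - 2*(-3)) = -2838*(-440 + 6) = -2838*(-434) = 1231692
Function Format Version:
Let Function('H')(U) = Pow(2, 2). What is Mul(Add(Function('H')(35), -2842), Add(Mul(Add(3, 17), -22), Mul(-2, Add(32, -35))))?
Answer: 1231692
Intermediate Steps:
Function('H')(U) = 4
Mul(Add(Function('H')(35), -2842), Add(Mul(Add(3, 17), -22), Mul(-2, Add(32, -35)))) = Mul(Add(4, -2842), Add(Mul(Add(3, 17), -22), Mul(-2, Add(32, -35)))) = Mul(-2838, Add(Mul(20, -22), Mul(-2, -3))) = Mul(-2838, Add(-440, 6)) = Mul(-2838, -434) = 1231692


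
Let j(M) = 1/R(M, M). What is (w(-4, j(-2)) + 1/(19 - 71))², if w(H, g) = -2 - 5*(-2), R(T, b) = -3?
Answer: 172225/2704 ≈ 63.693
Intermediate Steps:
j(M) = -⅓ (j(M) = 1/(-3) = 1*(-⅓) = -⅓)
w(H, g) = 8 (w(H, g) = -2 + 10 = 8)
(w(-4, j(-2)) + 1/(19 - 71))² = (8 + 1/(19 - 71))² = (8 + 1/(-52))² = (8 - 1/52)² = (415/52)² = 172225/2704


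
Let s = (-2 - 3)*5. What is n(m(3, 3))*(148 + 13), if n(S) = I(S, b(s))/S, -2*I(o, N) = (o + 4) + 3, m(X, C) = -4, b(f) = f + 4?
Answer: 483/8 ≈ 60.375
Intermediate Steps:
s = -25 (s = -5*5 = -25)
b(f) = 4 + f
I(o, N) = -7/2 - o/2 (I(o, N) = -((o + 4) + 3)/2 = -((4 + o) + 3)/2 = -(7 + o)/2 = -7/2 - o/2)
n(S) = (-7/2 - S/2)/S
n(m(3, 3))*(148 + 13) = ((½)*(-7 - 1*(-4))/(-4))*(148 + 13) = ((½)*(-¼)*(-7 + 4))*161 = ((½)*(-¼)*(-3))*161 = (3/8)*161 = 483/8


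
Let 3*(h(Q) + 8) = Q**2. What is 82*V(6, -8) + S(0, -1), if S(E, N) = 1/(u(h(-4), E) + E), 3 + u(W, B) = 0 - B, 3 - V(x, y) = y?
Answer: 2705/3 ≈ 901.67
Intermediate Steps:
V(x, y) = 3 - y
h(Q) = -8 + Q**2/3
u(W, B) = -3 - B (u(W, B) = -3 + (0 - B) = -3 - B)
S(E, N) = -1/3 (S(E, N) = 1/((-3 - E) + E) = 1/(-3) = -1/3)
82*V(6, -8) + S(0, -1) = 82*(3 - 1*(-8)) - 1/3 = 82*(3 + 8) - 1/3 = 82*11 - 1/3 = 902 - 1/3 = 2705/3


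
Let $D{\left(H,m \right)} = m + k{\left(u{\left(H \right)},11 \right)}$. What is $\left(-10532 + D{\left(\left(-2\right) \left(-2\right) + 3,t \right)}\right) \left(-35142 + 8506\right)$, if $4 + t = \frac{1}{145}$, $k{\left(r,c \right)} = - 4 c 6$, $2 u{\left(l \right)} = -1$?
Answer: $\frac{41711949364}{145} \approx 2.8767 \cdot 10^{8}$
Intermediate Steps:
$u{\left(l \right)} = - \frac{1}{2}$ ($u{\left(l \right)} = \frac{1}{2} \left(-1\right) = - \frac{1}{2}$)
$k{\left(r,c \right)} = - 24 c$
$t = - \frac{579}{145}$ ($t = -4 + \frac{1}{145} = - \frac{579}{145} \approx -3.9931$)
$D{\left(H,m \right)} = -264 + m$ ($D{\left(H,m \right)} = m - 264 = -264 + m$)
$\left(-10532 + D{\left(\left(-2\right) \left(-2\right) + 3,t \right)}\right) \left(-35142 + 8506\right) = \left(-10532 - \frac{38859}{145}\right) \left(-35142 + 8506\right) = \left(-10532 - \frac{38859}{145}\right) \left(-26636\right) = \left(- \frac{1565999}{145}\right) \left(-26636\right) = \frac{41711949364}{145}$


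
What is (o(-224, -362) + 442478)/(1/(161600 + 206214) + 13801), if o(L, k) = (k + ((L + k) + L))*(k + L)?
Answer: 83072263156/1015240203 ≈ 81.825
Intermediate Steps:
o(L, k) = (L + k)*(2*L + 2*k) (o(L, k) = (k + (k + 2*L))*(L + k) = (2*L + 2*k)*(L + k) = (L + k)*(2*L + 2*k))
(o(-224, -362) + 442478)/(1/(161600 + 206214) + 13801) = ((2*(-224)**2 + 2*(-362)**2 + 4*(-224)*(-362)) + 442478)/(1/(161600 + 206214) + 13801) = ((2*50176 + 2*131044 + 324352) + 442478)/(1/367814 + 13801) = ((100352 + 262088 + 324352) + 442478)/(1/367814 + 13801) = (686792 + 442478)/(5076201015/367814) = 1129270*(367814/5076201015) = 83072263156/1015240203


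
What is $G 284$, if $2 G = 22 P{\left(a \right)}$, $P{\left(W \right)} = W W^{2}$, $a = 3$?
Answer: $84348$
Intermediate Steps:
$P{\left(W \right)} = W^{3}$
$G = 297$ ($G = \frac{22 \cdot 3^{3}}{2} = \frac{22 \cdot 27}{2} = \frac{1}{2} \cdot 594 = 297$)
$G 284 = 297 \cdot 284 = 84348$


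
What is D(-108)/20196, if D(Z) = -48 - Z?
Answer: 5/1683 ≈ 0.0029709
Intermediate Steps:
D(-108)/20196 = (-48 - 1*(-108))/20196 = (-48 + 108)*(1/20196) = 60*(1/20196) = 5/1683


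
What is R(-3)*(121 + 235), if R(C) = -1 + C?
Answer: -1424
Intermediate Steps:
R(-3)*(121 + 235) = (-1 - 3)*(121 + 235) = -4*356 = -1424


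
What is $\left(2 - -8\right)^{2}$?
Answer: $100$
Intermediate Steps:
$\left(2 - -8\right)^{2} = \left(2 + \left(-8 + 16\right)\right)^{2} = \left(2 + 8\right)^{2} = 10^{2} = 100$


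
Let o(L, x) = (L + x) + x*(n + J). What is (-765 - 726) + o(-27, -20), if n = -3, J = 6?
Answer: -1598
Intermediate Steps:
o(L, x) = L + 4*x (o(L, x) = (L + x) + x*(-3 + 6) = (L + x) + x*3 = (L + x) + 3*x = L + 4*x)
(-765 - 726) + o(-27, -20) = (-765 - 726) + (-27 + 4*(-20)) = -1491 + (-27 - 80) = -1491 - 107 = -1598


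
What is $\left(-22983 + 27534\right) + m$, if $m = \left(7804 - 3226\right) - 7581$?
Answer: $1548$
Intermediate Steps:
$m = -3003$ ($m = 4578 - 7581 = -3003$)
$\left(-22983 + 27534\right) + m = \left(-22983 + 27534\right) - 3003 = 4551 - 3003 = 1548$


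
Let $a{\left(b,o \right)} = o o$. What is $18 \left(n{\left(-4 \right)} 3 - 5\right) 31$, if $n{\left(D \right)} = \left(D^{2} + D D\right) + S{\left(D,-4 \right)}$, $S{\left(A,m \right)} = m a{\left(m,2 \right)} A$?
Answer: $157914$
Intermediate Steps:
$a{\left(b,o \right)} = o^{2}$
$S{\left(A,m \right)} = 4 A m$ ($S{\left(A,m \right)} = m 2^{2} A = m 4 A = 4 m A = 4 A m$)
$n{\left(D \right)} = - 16 D + 2 D^{2}$ ($n{\left(D \right)} = \left(D^{2} + D D\right) + 4 D \left(-4\right) = \left(D^{2} + D^{2}\right) - 16 D = 2 D^{2} - 16 D = - 16 D + 2 D^{2}$)
$18 \left(n{\left(-4 \right)} 3 - 5\right) 31 = 18 \left(2 \left(-4\right) \left(-8 - 4\right) 3 - 5\right) 31 = 18 \left(2 \left(-4\right) \left(-12\right) 3 - 5\right) 31 = 18 \left(96 \cdot 3 - 5\right) 31 = 18 \left(288 - 5\right) 31 = 18 \cdot 283 \cdot 31 = 5094 \cdot 31 = 157914$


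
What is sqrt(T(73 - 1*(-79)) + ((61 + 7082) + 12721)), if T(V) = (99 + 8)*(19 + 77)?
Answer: 2*sqrt(7534) ≈ 173.60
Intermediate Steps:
T(V) = 10272 (T(V) = 107*96 = 10272)
sqrt(T(73 - 1*(-79)) + ((61 + 7082) + 12721)) = sqrt(10272 + ((61 + 7082) + 12721)) = sqrt(10272 + (7143 + 12721)) = sqrt(10272 + 19864) = sqrt(30136) = 2*sqrt(7534)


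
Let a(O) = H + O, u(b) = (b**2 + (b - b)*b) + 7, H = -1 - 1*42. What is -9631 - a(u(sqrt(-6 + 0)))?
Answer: -9589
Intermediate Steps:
H = -43 (H = -1 - 42 = -43)
u(b) = 7 + b**2 (u(b) = (b**2 + 0*b) + 7 = (b**2 + 0) + 7 = b**2 + 7 = 7 + b**2)
a(O) = -43 + O
-9631 - a(u(sqrt(-6 + 0))) = -9631 - (-43 + (7 + (sqrt(-6 + 0))**2)) = -9631 - (-43 + (7 + (sqrt(-6))**2)) = -9631 - (-43 + (7 + (I*sqrt(6))**2)) = -9631 - (-43 + (7 - 6)) = -9631 - (-43 + 1) = -9631 - 1*(-42) = -9631 + 42 = -9589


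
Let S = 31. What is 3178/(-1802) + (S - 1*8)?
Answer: 19134/901 ≈ 21.236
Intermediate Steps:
3178/(-1802) + (S - 1*8) = 3178/(-1802) + (31 - 1*8) = 3178*(-1/1802) + (31 - 8) = -1589/901 + 23 = 19134/901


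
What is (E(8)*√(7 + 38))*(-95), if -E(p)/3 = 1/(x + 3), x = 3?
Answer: 285*√5/2 ≈ 318.64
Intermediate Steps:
E(p) = -½ (E(p) = -3/(3 + 3) = -3/6 = -3*⅙ = -½)
(E(8)*√(7 + 38))*(-95) = -√(7 + 38)/2*(-95) = -3*√5/2*(-95) = 285*√5/2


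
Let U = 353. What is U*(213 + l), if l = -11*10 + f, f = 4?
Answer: 37771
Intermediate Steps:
l = -106 (l = -11*10 + 4 = -110 + 4 = -106)
U*(213 + l) = 353*(213 - 106) = 353*107 = 37771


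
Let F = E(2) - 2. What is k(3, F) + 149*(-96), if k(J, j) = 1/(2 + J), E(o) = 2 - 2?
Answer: -71519/5 ≈ -14304.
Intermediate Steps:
E(o) = 0
F = -2 (F = 0 - 2 = -2)
k(3, F) + 149*(-96) = 1/(2 + 3) + 149*(-96) = 1/5 - 14304 = ⅕ - 14304 = -71519/5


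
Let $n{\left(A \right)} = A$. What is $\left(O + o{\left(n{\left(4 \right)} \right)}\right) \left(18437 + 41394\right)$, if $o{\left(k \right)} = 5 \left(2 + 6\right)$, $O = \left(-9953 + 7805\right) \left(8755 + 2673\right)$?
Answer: $-1468689745624$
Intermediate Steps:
$O = -24547344$ ($O = \left(-2148\right) 11428 = -24547344$)
$o{\left(k \right)} = 40$ ($o{\left(k \right)} = 5 \cdot 8 = 40$)
$\left(O + o{\left(n{\left(4 \right)} \right)}\right) \left(18437 + 41394\right) = \left(-24547344 + 40\right) \left(18437 + 41394\right) = \left(-24547304\right) 59831 = -1468689745624$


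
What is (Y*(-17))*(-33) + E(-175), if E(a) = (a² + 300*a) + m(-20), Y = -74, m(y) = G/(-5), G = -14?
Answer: -316931/5 ≈ -63386.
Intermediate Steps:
m(y) = 14/5 (m(y) = -14/(-5) = -14*(-⅕) = 14/5)
E(a) = 14/5 + a² + 300*a (E(a) = (a² + 300*a) + 14/5 = 14/5 + a² + 300*a)
(Y*(-17))*(-33) + E(-175) = -74*(-17)*(-33) + (14/5 + (-175)² + 300*(-175)) = 1258*(-33) + (14/5 + 30625 - 52500) = -41514 - 109361/5 = -316931/5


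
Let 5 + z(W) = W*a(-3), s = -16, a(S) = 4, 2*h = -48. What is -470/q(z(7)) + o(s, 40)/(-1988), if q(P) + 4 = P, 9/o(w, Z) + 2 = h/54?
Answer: -20554381/830984 ≈ -24.735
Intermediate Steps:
h = -24 (h = (1/2)*(-48) = -24)
o(w, Z) = -81/22 (o(w, Z) = 9/(-2 - 24/54) = 9/(-2 - 24*1/54) = 9/(-2 - 4/9) = 9/(-22/9) = 9*(-9/22) = -81/22)
z(W) = -5 + 4*W (z(W) = -5 + W*4 = -5 + 4*W)
q(P) = -4 + P
-470/q(z(7)) + o(s, 40)/(-1988) = -470/(-4 + (-5 + 4*7)) - 81/22/(-1988) = -470/(-4 + (-5 + 28)) - 81/22*(-1/1988) = -470/(-4 + 23) + 81/43736 = -470/19 + 81/43736 = -20554381/830984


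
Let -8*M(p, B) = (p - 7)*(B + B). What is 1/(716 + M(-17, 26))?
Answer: 1/872 ≈ 0.0011468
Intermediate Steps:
M(p, B) = -B*(-7 + p)/4 (M(p, B) = -(p - 7)*(B + B)/8 = -(-7 + p)*2*B/8 = -B*(-7 + p)/4)
1/(716 + M(-17, 26)) = 1/(716 + (1/4)*26*(7 - 1*(-17))) = 1/(716 + (1/4)*26*(7 + 17)) = 1/(716 + (1/4)*26*24) = 1/(716 + 156) = 1/872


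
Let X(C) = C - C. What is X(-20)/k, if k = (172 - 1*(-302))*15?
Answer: 0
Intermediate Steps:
X(C) = 0
k = 7110 (k = (172 + 302)*15 = 474*15 = 7110)
X(-20)/k = 0/7110 = 0*(1/7110) = 0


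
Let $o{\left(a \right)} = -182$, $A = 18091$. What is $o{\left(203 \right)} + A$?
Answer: $17909$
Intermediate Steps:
$o{\left(203 \right)} + A = -182 + 18091 = 17909$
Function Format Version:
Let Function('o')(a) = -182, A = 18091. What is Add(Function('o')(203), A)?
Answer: 17909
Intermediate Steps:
Add(Function('o')(203), A) = Add(-182, 18091) = 17909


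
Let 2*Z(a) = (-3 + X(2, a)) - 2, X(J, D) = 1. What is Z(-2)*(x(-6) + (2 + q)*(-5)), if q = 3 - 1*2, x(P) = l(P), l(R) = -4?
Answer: 38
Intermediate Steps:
x(P) = -4
q = 1 (q = 3 - 2 = 1)
Z(a) = -2 (Z(a) = ((-3 + 1) - 2)/2 = (-2 - 2)/2 = (1/2)*(-4) = -2)
Z(-2)*(x(-6) + (2 + q)*(-5)) = -2*(-4 + (2 + 1)*(-5)) = -2*(-4 + 3*(-5)) = -2*(-4 - 15) = -2*(-19) = 38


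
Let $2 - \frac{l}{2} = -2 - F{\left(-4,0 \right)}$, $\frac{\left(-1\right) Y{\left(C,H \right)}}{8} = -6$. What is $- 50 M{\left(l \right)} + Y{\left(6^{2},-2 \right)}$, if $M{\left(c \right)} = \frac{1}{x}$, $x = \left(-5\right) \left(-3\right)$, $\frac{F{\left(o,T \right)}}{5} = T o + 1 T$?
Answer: $\frac{134}{3} \approx 44.667$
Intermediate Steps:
$Y{\left(C,H \right)} = 48$ ($Y{\left(C,H \right)} = \left(-8\right) \left(-6\right) = 48$)
$F{\left(o,T \right)} = 5 T + 5 T o$ ($F{\left(o,T \right)} = 5 \left(T o + 1 T\right) = 5 \left(T o + T\right) = 5 \left(T + T o\right) = 5 T + 5 T o$)
$l = 8$ ($l = 4 - 2 \left(-2 - 5 \cdot 0 \left(1 - 4\right)\right) = 4 - 2 \left(-2 - 5 \cdot 0 \left(-3\right)\right) = 4 - 2 \left(-2 - 0\right) = 4 - 2 \left(-2 + 0\right) = 4 - -4 = 4 + 4 = 8$)
$x = 15$
$M{\left(c \right)} = \frac{1}{15}$
$- 50 M{\left(l \right)} + Y{\left(6^{2},-2 \right)} = \left(-50\right) \frac{1}{15} + 48 = - \frac{10}{3} + 48 = \frac{134}{3}$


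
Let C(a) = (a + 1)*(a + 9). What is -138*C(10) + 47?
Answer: -28795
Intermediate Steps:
C(a) = (1 + a)*(9 + a)
-138*C(10) + 47 = -138*(9 + 10² + 10*10) + 47 = -138*(9 + 100 + 100) + 47 = -138*209 + 47 = -28842 + 47 = -28795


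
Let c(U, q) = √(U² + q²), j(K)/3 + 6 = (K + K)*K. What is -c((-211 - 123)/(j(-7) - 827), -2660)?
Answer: -2*√537039836789/551 ≈ -2660.0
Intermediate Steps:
j(K) = -18 + 6*K² (j(K) = -18 + 3*((K + K)*K) = -18 + 3*((2*K)*K) = -18 + 3*(2*K²) = -18 + 6*K²)
-c((-211 - 123)/(j(-7) - 827), -2660) = -√(((-211 - 123)/((-18 + 6*(-7)²) - 827))² + (-2660)²) = -√((-334/((-18 + 6*49) - 827))² + 7075600) = -√((-334/((-18 + 294) - 827))² + 7075600) = -√((-334/(276 - 827))² + 7075600) = -√((-334/(-551))² + 7075600) = -√((-334*(-1/551))² + 7075600) = -√((334/551)² + 7075600) = -√(111556/303601 + 7075600) = -√(2148159347156/303601) = -2*√537039836789/551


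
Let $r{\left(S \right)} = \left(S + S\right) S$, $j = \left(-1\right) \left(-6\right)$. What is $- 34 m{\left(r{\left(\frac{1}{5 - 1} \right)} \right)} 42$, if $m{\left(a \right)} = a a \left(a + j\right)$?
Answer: $- \frac{17493}{128} \approx -136.66$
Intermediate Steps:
$j = 6$
$r{\left(S \right)} = 2 S^{2}$ ($r{\left(S \right)} = 2 S S = 2 S^{2}$)
$m{\left(a \right)} = a^{2} \left(6 + a\right)$ ($m{\left(a \right)} = a a \left(a + 6\right) = a^{2} \left(6 + a\right)$)
$- 34 m{\left(r{\left(\frac{1}{5 - 1} \right)} \right)} 42 = - 34 \left(2 \left(\frac{1}{5 - 1}\right)^{2}\right)^{2} \left(6 + 2 \left(\frac{1}{5 - 1}\right)^{2}\right) 42 = - 34 \left(2 \left(\frac{1}{4}\right)^{2}\right)^{2} \left(6 + 2 \left(\frac{1}{4}\right)^{2}\right) 42 = - 34 \left(\frac{2}{16}\right)^{2} \left(6 + \frac{2}{16}\right) 42 = - 34 \left(2 \cdot \frac{1}{16}\right)^{2} \left(6 + 2 \cdot \frac{1}{16}\right) 42 = - 34 \frac{6 + \frac{1}{8}}{64} \cdot 42 = - 34 \cdot \frac{1}{64} \cdot \frac{49}{8} \cdot 42 = \left(-34\right) \frac{49}{512} \cdot 42 = \left(- \frac{833}{256}\right) 42 = - \frac{17493}{128}$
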